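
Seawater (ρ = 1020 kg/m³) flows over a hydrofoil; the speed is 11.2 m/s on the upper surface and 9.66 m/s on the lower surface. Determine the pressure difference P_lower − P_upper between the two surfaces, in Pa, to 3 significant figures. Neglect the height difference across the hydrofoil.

Bernoulli (same height): P_lower − P_upper = ½ρ(v_upper² − v_lower²).
ΔP = ½·1020·(11.2² − 9.66²) = 16400 Pa.

ΔP = 16400 Pa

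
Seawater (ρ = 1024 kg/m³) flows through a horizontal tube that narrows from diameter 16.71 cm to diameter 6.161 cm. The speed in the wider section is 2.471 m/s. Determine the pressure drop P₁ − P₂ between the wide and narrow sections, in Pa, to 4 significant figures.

Mass conservation (A₁v₁ = A₂v₂) gives v₂ = 2.471 × 219.3/29.81 = 18.18 m/s.
The pipe is horizontal, so Bernoulli reduces to P₁ + ½ρv₁² = P₂ + ½ρv₂².
P₁ − P₂ = ½·1024·(18.18² − 2.471²) = ½·1024·324.3 = 166000 Pa.

166000 Pa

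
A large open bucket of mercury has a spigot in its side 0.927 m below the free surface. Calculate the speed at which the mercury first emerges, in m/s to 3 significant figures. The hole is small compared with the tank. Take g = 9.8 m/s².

The surface is effectively still and both ends are open, so ½v² = gh and v = √(2·9.8·0.927) = 4.26 m/s.

v ≈ 4.26 m/s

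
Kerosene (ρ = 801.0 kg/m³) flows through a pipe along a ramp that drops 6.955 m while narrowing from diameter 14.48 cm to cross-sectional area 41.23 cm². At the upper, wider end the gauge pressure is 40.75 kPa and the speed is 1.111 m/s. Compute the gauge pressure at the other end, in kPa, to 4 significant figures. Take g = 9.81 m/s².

Mass conservation (A₁v₁ = A₂v₂) gives v₂ = 1.111 × 164.7/41.23 = 4.437 m/s.
Bernoulli: P₁ + ½ρv₁² + ρg h₁ = P₂ + ½ρv₂² + ρg h₂, so P₂ = P₁ + ½ρ(v₁² − v₂²) − ρg(h₂ − h₁).
P₂ = 40750 + ½·801.0·(1.111² − 4.437²) − 801.0·9.81·(−6.955) = 40750 + (-7392) − (-54650) = 88010 Pa.

P₂ ≈ 88.01 kPa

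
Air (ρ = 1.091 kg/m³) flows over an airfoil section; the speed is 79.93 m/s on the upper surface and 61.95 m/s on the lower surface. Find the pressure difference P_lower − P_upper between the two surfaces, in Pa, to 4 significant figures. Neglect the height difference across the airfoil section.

ΔP = 1392 Pa

With negligible Δh, P + ½ρv² is constant, so P_low − P_up = ½ρ(v_up² − v_low²).
ΔP = ½·1.091·(79.93² − 61.95²) = 1392 Pa.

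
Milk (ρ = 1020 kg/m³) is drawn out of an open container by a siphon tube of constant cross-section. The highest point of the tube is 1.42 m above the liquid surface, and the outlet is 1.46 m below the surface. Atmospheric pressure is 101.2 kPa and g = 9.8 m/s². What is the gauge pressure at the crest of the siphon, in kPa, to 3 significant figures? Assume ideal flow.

Bernoulli surface→outlet gives ½v² = g·h_out, so v = √(2·9.8·1.46) = 5.35 m/s.
Continuity keeps v the same throughout the tube; from surface to crest, P_atm + 0 = P_top + ½ρv² + ρg·h_top.
P_top = 101200 − ½·1020·5.35² − 1020·9.8·1.42 = 72400 Pa. So P_gauge = P_top − P_atm = -28800 Pa.

P_gauge = -28.8 kPa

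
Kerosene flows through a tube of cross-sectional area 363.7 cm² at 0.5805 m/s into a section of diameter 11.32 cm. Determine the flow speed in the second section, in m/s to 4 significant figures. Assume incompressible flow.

Continuity gives A₁v₁ = A₂v₂, so v₂ = (363.7 cm²)/(100.6 cm²) × 0.5805 m/s = 2.098 m/s.

v₂ ≈ 2.098 m/s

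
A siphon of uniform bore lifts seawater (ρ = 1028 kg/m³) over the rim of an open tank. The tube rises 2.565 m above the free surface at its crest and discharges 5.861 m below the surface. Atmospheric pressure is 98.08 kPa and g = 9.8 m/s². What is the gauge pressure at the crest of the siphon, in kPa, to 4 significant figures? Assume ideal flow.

P_gauge ≈ -84.89 kPa

Bernoulli surface→outlet gives ½v² = g·h_out, so v = √(2·9.8·5.861) = 10.72 m/s.
With constant cross-section the crest speed equals v; applying Bernoulli from the surface up to the crest, P_top = P_atm − ½ρv² − ρg·h_top.
P_top = 98080 − ½·1028·10.72² − 1028·9.8·2.565 = 13190 Pa. So P_gauge = P_top − P_atm = -84890 Pa.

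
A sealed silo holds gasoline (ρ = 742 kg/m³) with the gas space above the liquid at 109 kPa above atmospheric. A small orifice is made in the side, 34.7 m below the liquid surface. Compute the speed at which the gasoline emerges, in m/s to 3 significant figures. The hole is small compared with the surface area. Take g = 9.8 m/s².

v ≈ 31.2 m/s

Take point 1 at the surface (v₁ ≈ 0) and point 2 at the hole (at atmospheric pressure). Bernoulli: P₁ + ρg h = P_atm + ½ρv₂².
With P₁ − P_atm = 109000 Pa, v₂ = √(2gh + 2ΔP/ρ) = √(2·9.8·34.7 + 2·109000/742) = 31.2 m/s.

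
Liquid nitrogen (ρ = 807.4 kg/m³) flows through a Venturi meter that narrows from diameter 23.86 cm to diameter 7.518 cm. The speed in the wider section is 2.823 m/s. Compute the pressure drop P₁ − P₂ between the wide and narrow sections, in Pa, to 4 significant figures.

By continuity, v₂ = v₁·A₁/A₂ = 2.823·(447.1/44.39) = 28.43 m/s.
Bernoulli (h₁ = h₂): P₁ − P₂ = ½ρ(v₂² − v₁²).
P₁ − P₂ = ½·807.4·(28.43² − 2.823²) = ½·807.4·800.6 = 323200 Pa.

ΔP ≈ 323200 Pa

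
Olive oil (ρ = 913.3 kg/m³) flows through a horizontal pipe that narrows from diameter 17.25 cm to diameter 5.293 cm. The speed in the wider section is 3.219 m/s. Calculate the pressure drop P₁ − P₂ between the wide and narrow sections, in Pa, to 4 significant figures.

529100 Pa

Continuity gives A₁v₁ = A₂v₂, so v₂ = (233.7 cm²)/(22.00 cm²) × 3.219 m/s = 34.19 m/s.
Along the horizontal streamline, P + ½ρv² is constant.
P₁ − P₂ = ½·913.3·(34.19² − 3.219²) = ½·913.3·1159 = 529100 Pa.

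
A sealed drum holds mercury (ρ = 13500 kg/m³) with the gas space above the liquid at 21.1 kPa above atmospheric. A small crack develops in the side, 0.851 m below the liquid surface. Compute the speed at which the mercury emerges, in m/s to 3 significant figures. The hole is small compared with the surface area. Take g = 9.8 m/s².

Take point 1 at the surface (v₁ ≈ 0) and point 2 at the hole (at atmospheric pressure). Bernoulli: P₁ + ρg h = P_atm + ½ρv₂².
With P₁ − P_atm = 21100 Pa, v₂ = √(2gh + 2ΔP/ρ) = √(2·9.8·0.851 + 2·21100/13500) = 4.45 m/s.

v ≈ 4.45 m/s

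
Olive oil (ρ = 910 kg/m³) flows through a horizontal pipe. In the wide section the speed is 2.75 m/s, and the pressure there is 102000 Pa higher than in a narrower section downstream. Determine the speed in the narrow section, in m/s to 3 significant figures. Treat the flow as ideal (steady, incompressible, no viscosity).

v₂ ≈ 15.2 m/s

Along the level pipe P + ½ρv² is conserved, hence v₂² = v₁² + 2(P₁ − P₂)/ρ.
v₂ = √(2.75² + 2·102000/910) = √(7.56 + 224) = 15.2 m/s.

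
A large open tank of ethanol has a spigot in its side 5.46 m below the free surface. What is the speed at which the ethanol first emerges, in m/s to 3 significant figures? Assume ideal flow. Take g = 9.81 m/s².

Bernoulli from surface to hole (P equal, v_surface ≈ 0): v = √(2gh) = √(2×9.81×5.46) = 10.4 m/s.

v ≈ 10.4 m/s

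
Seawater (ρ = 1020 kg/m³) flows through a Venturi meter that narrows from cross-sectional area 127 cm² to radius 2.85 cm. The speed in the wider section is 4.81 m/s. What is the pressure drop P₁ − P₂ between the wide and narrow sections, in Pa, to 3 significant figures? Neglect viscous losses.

The volume flow rate is constant, so v₂ = (A₁/A₂)v₁ = (127/25.5)·4.81 = 23.9 m/s.
The pipe is horizontal, so Bernoulli reduces to P₁ + ½ρv₁² = P₂ + ½ρv₂².
P₁ − P₂ = ½·1020·(23.9² − 4.81²) = ½·1020·550 = 280000 Pa.

280000 Pa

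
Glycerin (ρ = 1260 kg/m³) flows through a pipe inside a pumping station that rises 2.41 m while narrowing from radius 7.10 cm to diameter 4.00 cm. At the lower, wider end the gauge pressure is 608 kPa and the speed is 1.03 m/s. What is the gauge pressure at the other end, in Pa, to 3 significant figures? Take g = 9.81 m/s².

Mass conservation (A₁v₁ = A₂v₂) gives v₂ = 1.03 × 158/12.6 = 13.0 m/s.
Energy conservation along the streamline gives P₂ = P₁ − ½ρ(v₂² − v₁²) − ρg(h₂ − h₁).
P₂ = 608000 + ½·1260·(1.03² − 13.0²) − 1260·9.81·(+2.41) = 608000 + (-105000) − (29800) = 473000 Pa.

P₂ = 473000 Pa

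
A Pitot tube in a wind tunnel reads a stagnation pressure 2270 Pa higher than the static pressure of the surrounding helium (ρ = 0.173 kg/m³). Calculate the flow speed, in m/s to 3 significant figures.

v ≈ 162 m/s

The dynamic pressure equals the rise in static pressure at the stagnation point: ΔP = ½ρv².
v = √(2ΔP/ρ) = √(2·2270/0.173) = 162 m/s.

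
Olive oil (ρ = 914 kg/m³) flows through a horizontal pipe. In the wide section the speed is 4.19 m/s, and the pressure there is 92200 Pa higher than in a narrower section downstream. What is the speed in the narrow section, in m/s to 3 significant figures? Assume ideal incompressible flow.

14.8 m/s

With h₁ = h₂, rearranging Bernoulli gives v₂ = √(v₁² + 2ΔP/ρ).
v₂ = √(4.19² + 2·92200/914) = √(17.6 + 202) = 14.8 m/s.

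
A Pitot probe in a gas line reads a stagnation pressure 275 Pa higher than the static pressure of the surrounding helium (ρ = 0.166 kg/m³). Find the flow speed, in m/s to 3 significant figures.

v ≈ 57.6 m/s

At the stagnation point the flow is brought to rest, so Bernoulli gives P_stag − P_static = ½ρv².
v = √(2ΔP/ρ) = √(2·275/0.166) = 57.6 m/s.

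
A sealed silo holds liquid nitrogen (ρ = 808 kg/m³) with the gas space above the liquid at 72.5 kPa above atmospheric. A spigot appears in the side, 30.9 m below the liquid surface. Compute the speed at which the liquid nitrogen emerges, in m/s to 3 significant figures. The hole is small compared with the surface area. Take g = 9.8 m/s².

v = 28.0 m/s

Take point 1 at the surface (v₁ ≈ 0) and point 2 at the hole (at atmospheric pressure). Bernoulli: P₁ + ρg h = P_atm + ½ρv₂².
With P₁ − P_atm = 72500 Pa, v₂ = √(2gh + 2ΔP/ρ) = √(2·9.8·30.9 + 2·72500/808) = 28.0 m/s.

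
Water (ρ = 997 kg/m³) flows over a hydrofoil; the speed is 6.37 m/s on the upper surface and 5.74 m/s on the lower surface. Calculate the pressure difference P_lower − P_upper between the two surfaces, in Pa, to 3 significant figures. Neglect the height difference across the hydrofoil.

ΔP = 3800 Pa

The pressure is lower where the speed is higher: ΔP = ½ρ(v_up² − v_low²).
ΔP = ½·997·(6.37² − 5.74²) = 3800 Pa.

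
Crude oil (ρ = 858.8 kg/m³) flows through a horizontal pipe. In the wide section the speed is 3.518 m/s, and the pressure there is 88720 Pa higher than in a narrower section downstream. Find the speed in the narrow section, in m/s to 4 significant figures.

v₂ ≈ 14.80 m/s

With h₁ = h₂, rearranging Bernoulli gives v₂ = √(v₁² + 2ΔP/ρ).
v₂ = √(3.518² + 2·88720/858.8) = √(12.38 + 206.6) = 14.80 m/s.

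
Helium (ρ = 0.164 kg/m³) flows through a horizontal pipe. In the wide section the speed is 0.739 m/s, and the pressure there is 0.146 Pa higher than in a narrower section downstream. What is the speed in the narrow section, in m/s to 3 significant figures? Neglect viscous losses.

v₂ ≈ 1.53 m/s

Horizontal Bernoulli: P₁ + ½ρv₁² = P₂ + ½ρv₂², so v₂² = v₁² + 2(P₁ − P₂)/ρ.
v₂ = √(0.739² + 2·0.146/0.164) = √(0.546 + 1.78) = 1.53 m/s.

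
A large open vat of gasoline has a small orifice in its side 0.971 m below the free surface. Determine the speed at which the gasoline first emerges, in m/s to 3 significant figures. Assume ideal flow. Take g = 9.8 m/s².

v ≈ 4.36 m/s

The surface is effectively still and both ends are open, so ½v² = gh and v = √(2·9.8·0.971) = 4.36 m/s.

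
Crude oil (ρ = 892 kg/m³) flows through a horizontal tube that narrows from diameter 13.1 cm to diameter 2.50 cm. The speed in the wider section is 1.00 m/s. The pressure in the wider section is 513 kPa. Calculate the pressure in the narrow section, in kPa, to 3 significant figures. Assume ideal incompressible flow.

P₂ = 177 kPa

Continuity gives A₁v₁ = A₂v₂, so v₂ = (135 cm²)/(4.91 cm²) × 1.00 m/s = 27.5 m/s.
Bernoulli (h₁ = h₂): P₁ − P₂ = ½ρ(v₂² − v₁²).
P₂ = P₁ − ½ρ(v₂² − v₁²) = 513000 − ½·892·(27.5² − 1.00²) = 513000 − 336000 = 177000 Pa.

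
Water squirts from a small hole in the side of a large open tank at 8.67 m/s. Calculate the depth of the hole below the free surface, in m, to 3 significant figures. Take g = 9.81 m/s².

Torricelli: v = √(2gh), so h = v²/(2g).
h = 8.67²/(2·9.81) = 75.2/19.62 = 3.83 m.

h ≈ 3.83 m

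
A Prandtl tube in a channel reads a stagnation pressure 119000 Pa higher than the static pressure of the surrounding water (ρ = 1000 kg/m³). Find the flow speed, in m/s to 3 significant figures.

The dynamic pressure equals the rise in static pressure at the stagnation point: ΔP = ½ρv².
v = √(2ΔP/ρ) = √(2·119000/1000) = 15.4 m/s.

v = 15.4 m/s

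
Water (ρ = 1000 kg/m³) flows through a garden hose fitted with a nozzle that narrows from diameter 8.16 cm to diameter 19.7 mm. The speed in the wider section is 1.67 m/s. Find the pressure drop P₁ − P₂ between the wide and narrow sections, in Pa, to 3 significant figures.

By continuity, v₂ = v₁·A₁/A₂ = 1.67·(52.3/3.05) = 28.7 m/s.
Bernoulli (h₁ = h₂): P₁ − P₂ = ½ρ(v₂² − v₁²).
P₁ − P₂ = ½·1000·(28.7² − 1.67²) = ½·1000·818 = 409000 Pa.

ΔP ≈ 409000 Pa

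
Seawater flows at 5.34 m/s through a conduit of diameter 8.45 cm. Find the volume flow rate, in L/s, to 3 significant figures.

Q = A·v = 0.00561 m² × 5.34 m/s = 0.0299 m³/s.
Converting: 0.0299 m³/s × 1000 = 29.9 L/s.

Q = 29.9 L/s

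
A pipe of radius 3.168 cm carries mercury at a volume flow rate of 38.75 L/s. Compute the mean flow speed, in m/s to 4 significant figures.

Q = 38.75 L/s = 0.03875 m³/s.
v = Q/A = 0.03875 / 0.003153 = 12.29 m/s.

v ≈ 12.29 m/s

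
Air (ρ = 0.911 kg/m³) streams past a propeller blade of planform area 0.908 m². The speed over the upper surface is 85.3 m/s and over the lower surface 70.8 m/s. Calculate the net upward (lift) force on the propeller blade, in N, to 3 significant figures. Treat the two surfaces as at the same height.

With equal heights on the two surfaces, Bernoulli gives P_lower − P_upper = ½ρ(v_upper² − v_lower²).
ΔP = ½·0.911·(85.3² − 70.8²) = 1030 Pa.
Lift = ΔP · A = 1030 × 0.908 = 936 N.

936 N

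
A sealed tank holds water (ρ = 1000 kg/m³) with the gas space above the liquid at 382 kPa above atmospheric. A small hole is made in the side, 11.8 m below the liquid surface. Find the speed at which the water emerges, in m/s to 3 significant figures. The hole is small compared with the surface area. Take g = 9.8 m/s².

v = 31.5 m/s

Take point 1 at the surface (v₁ ≈ 0) and point 2 at the hole (at atmospheric pressure). Bernoulli: P₁ + ρg h = P_atm + ½ρv₂².
With P₁ − P_atm = 382000 Pa, v₂ = √(2gh + 2ΔP/ρ) = √(2·9.8·11.8 + 2·382000/1000) = 31.5 m/s.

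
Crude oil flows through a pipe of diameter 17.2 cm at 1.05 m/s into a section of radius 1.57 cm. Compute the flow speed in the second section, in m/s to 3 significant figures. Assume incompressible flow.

Mass conservation (A₁v₁ = A₂v₂) gives v₂ = 1.05 × 232/7.74 = 31.5 m/s.

v₂ ≈ 31.5 m/s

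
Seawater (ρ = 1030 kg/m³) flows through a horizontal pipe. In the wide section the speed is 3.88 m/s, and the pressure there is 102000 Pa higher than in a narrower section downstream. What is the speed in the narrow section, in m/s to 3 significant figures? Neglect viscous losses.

v₂ ≈ 14.6 m/s

Horizontal Bernoulli: P₁ + ½ρv₁² = P₂ + ½ρv₂², so v₂² = v₁² + 2(P₁ − P₂)/ρ.
v₂ = √(3.88² + 2·102000/1030) = √(15.1 + 198) = 14.6 m/s.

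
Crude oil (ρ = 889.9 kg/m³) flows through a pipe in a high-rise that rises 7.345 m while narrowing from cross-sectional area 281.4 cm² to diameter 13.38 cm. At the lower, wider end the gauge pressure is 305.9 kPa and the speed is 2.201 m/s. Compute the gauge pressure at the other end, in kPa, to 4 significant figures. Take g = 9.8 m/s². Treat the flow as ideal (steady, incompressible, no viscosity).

235.4 kPa

Mass conservation (A₁v₁ = A₂v₂) gives v₂ = 2.201 × 281.4/140.6 = 4.405 m/s.
Energy conservation along the streamline gives P₂ = P₁ − ½ρ(v₂² − v₁²) − ρg(h₂ − h₁).
P₂ = 305900 + ½·889.9·(2.201² − 4.405²) − 889.9·9.8·(+7.345) = 305900 + (-6478) − (64060) = 235400 Pa.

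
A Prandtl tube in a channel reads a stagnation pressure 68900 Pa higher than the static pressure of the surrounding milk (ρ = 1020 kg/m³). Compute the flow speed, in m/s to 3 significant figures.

v = 11.6 m/s

The dynamic pressure equals the rise in static pressure at the stagnation point: ΔP = ½ρv².
v = √(2ΔP/ρ) = √(2·68900/1020) = 11.6 m/s.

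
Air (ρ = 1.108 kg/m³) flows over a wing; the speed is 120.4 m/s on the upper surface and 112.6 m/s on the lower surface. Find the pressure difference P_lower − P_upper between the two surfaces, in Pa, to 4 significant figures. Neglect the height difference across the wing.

ΔP = 1007 Pa

Bernoulli (same height): P_lower − P_upper = ½ρ(v_upper² − v_lower²).
ΔP = ½·1.108·(120.4² − 112.6²) = 1007 Pa.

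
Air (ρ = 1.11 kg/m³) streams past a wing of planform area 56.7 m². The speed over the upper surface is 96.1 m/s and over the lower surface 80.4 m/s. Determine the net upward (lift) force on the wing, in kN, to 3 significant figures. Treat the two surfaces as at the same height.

F = 87.2 kN

With equal heights on the two surfaces, Bernoulli gives P_lower − P_upper = ½ρ(v_upper² − v_lower²).
ΔP = ½·1.11·(96.1² − 80.4²) = 1540 Pa.
Lift = ΔP · A = 1540 × 56.7 = 87200 N.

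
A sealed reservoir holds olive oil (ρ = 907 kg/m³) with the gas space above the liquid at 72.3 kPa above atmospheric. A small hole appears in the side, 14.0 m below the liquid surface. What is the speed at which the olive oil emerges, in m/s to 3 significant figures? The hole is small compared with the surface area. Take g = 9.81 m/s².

v = 20.8 m/s

Take point 1 at the surface (v₁ ≈ 0) and point 2 at the hole (at atmospheric pressure). Bernoulli: P₁ + ρg h = P_atm + ½ρv₂².
With P₁ − P_atm = 72300 Pa, v₂ = √(2gh + 2ΔP/ρ) = √(2·9.81·14.0 + 2·72300/907) = 20.8 m/s.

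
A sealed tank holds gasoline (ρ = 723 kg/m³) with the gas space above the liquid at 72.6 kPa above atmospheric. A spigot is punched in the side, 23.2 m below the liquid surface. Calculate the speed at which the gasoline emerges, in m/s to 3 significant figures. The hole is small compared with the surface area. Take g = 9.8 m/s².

Take point 1 at the surface (v₁ ≈ 0) and point 2 at the hole (at atmospheric pressure). Bernoulli: P₁ + ρg h = P_atm + ½ρv₂².
With P₁ − P_atm = 72600 Pa, v₂ = √(2gh + 2ΔP/ρ) = √(2·9.8·23.2 + 2·72600/723) = 25.6 m/s.

v = 25.6 m/s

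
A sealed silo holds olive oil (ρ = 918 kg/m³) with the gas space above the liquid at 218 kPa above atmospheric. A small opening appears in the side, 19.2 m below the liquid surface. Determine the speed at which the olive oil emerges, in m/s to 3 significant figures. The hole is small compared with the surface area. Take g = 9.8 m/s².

Take point 1 at the surface (v₁ ≈ 0) and point 2 at the hole (at atmospheric pressure). Bernoulli: P₁ + ρg h = P_atm + ½ρv₂².
With P₁ − P_atm = 218000 Pa, v₂ = √(2gh + 2ΔP/ρ) = √(2·9.8·19.2 + 2·218000/918) = 29.2 m/s.

v ≈ 29.2 m/s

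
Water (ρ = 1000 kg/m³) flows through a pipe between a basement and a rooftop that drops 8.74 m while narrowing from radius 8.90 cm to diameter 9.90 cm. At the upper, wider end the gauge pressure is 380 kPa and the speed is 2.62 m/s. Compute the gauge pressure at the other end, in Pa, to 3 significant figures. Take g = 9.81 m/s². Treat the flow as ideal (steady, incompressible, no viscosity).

Mass conservation (A₁v₁ = A₂v₂) gives v₂ = 2.62 × 249/77.0 = 8.47 m/s.
Energy conservation along the streamline gives P₂ = P₁ − ½ρ(v₂² − v₁²) − ρg(h₂ − h₁).
P₂ = 380000 + ½·1000·(2.62² − 8.47²) − 1000·9.81·(−8.74) = 380000 + (-32400) − (-85700) = 433000 Pa.

P₂ ≈ 433000 Pa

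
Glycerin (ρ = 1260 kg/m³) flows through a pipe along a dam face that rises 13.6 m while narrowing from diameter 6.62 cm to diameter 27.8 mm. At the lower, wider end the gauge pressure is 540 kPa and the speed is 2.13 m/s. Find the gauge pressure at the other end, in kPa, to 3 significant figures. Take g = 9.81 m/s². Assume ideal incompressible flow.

The volume flow rate is constant, so v₂ = (A₁/A₂)v₁ = (34.4/6.07)·2.13 = 12.1 m/s.
Applying Bernoulli between the two ends and solving for P₂: P₂ = P₁ + ½ρ(v₁² − v₂²) − ρgΔh.
P₂ = 540000 + ½·1260·(2.13² − 12.1²) − 1260·9.81·(+13.6) = 540000 + (-89000) − (168000) = 283000 Pa.

P₂ = 283 kPa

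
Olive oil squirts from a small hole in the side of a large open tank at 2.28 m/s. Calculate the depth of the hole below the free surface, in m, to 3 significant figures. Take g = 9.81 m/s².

For a small hole in a large open tank, ½v² = gh, giving h = v²/(2g).
h = 2.28²/(2·9.81) = 5.20/19.62 = 0.265 m.

h ≈ 0.265 m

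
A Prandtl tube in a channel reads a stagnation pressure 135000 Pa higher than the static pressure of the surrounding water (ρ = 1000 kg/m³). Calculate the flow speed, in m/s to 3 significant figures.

v ≈ 16.4 m/s

The dynamic pressure equals the rise in static pressure at the stagnation point: ΔP = ½ρv².
v = √(2ΔP/ρ) = √(2·135000/1000) = 16.4 m/s.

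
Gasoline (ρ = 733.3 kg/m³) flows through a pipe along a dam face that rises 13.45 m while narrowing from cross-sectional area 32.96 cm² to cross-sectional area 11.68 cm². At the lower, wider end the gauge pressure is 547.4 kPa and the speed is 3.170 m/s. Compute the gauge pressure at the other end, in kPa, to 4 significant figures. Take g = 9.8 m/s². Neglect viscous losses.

P₂ = 425.1 kPa

Continuity gives A₁v₁ = A₂v₂, so v₂ = (32.96 cm²)/(11.68 cm²) × 3.170 m/s = 8.945 m/s.
Applying Bernoulli between the two ends and solving for P₂: P₂ = P₁ + ½ρ(v₁² − v₂²) − ρgΔh.
P₂ = 547400 + ½·733.3·(3.170² − 8.945²) − 733.3·9.8·(+13.45) = 547400 + (-25660) − (96660) = 425100 Pa.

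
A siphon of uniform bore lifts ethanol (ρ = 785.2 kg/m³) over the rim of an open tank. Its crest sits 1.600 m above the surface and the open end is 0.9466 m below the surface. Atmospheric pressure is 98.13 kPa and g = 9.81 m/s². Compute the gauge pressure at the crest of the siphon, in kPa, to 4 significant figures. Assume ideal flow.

Bernoulli surface→outlet gives ½v² = g·h_out, so v = √(2·9.81·0.9466) = 4.310 m/s.
With constant cross-section the crest speed equals v; applying Bernoulli from the surface up to the crest, P_top = P_atm − ½ρv² − ρg·h_top.
P_top = 98130 − ½·785.2·4.310² − 785.2·9.81·1.600 = 78510 Pa. So P_gauge = P_top − P_atm = -19620 Pa.

P_gauge ≈ -19.62 kPa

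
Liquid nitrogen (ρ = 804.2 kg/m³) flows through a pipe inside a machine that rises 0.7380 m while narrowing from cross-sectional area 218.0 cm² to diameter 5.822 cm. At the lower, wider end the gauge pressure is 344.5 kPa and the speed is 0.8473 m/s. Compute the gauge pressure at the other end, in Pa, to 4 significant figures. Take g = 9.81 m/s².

By continuity, v₂ = v₁·A₁/A₂ = 0.8473·(218.0/26.62) = 6.938 m/s.
Applying Bernoulli between the two ends and solving for P₂: P₂ = P₁ + ½ρ(v₁² − v₂²) − ρgΔh.
P₂ = 344500 + ½·804.2·(0.8473² − 6.938²) − 804.2·9.81·(+0.7380) = 344500 + (-19070) − (5822) = 319600 Pa.

P₂ ≈ 319600 Pa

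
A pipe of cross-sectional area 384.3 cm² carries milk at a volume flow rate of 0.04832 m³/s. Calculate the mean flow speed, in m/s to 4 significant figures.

Q = 0.04832 m³/s = 0.04832 m³/s.
v = Q/A = 0.04832 / 0.03843 = 1.257 m/s.

v ≈ 1.257 m/s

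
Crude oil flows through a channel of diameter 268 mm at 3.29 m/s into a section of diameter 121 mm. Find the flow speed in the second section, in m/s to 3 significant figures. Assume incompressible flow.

16.1 m/s

The volume flow rate is constant, so v₂ = (A₁/A₂)v₁ = (564/115)·3.29 = 16.1 m/s.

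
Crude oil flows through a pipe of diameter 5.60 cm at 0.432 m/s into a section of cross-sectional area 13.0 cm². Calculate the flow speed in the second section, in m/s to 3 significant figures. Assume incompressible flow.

0.818 m/s

Mass conservation (A₁v₁ = A₂v₂) gives v₂ = 0.432 × 24.6/13.0 = 0.818 m/s.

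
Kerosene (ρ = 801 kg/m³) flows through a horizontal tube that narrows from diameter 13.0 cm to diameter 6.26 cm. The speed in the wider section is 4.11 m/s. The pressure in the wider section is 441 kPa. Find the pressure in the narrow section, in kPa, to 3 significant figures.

Mass conservation (A₁v₁ = A₂v₂) gives v₂ = 4.11 × 133/30.8 = 17.7 m/s.
The pipe is horizontal, so Bernoulli reduces to P₁ + ½ρv₁² = P₂ + ½ρv₂².
P₂ = P₁ − ½ρ(v₂² − v₁²) = 441000 − ½·801·(17.7² − 4.11²) = 441000 − 119000 = 322000 Pa.

P₂ ≈ 322 kPa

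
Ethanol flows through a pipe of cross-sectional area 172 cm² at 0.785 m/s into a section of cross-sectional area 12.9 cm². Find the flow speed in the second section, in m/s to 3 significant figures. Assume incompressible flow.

Mass conservation (A₁v₁ = A₂v₂) gives v₂ = 0.785 × 172/12.9 = 10.5 m/s.

v₂ ≈ 10.5 m/s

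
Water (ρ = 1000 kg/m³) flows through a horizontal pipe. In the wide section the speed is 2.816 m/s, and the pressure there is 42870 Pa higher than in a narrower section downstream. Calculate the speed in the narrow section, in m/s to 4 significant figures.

Horizontal Bernoulli: P₁ + ½ρv₁² = P₂ + ½ρv₂², so v₂² = v₁² + 2(P₁ − P₂)/ρ.
v₂ = √(2.816² + 2·42870/1000) = √(7.930 + 85.74) = 9.678 m/s.

9.678 m/s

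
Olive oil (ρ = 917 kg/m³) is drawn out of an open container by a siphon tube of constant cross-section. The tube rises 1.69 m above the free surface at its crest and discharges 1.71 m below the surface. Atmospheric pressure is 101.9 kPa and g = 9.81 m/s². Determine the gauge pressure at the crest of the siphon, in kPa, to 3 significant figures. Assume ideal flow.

-30.6 kPa

Bernoulli surface→outlet gives ½v² = g·h_out, so v = √(2·9.81·1.71) = 5.79 m/s.
The bore is uniform, so the speed at the crest is the same v. Bernoulli surface→crest: P_atm = P_top + ½ρv² + ρg·h_top.
P_top = 101900 − ½·917·5.79² − 917·9.81·1.69 = 71300 Pa. So P_gauge = P_top − P_atm = -30600 Pa.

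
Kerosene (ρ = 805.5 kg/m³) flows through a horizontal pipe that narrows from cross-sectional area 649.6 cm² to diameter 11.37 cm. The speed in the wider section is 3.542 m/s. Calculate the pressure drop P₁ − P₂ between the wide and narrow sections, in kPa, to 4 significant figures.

By continuity, v₂ = v₁·A₁/A₂ = 3.542·(649.6/101.5) = 22.66 m/s.
Along the horizontal streamline, P + ½ρv² is constant.
P₁ − P₂ = ½·805.5·(22.66² − 3.542²) = ½·805.5·501.0 = 201800 Pa.

ΔP ≈ 201.8 kPa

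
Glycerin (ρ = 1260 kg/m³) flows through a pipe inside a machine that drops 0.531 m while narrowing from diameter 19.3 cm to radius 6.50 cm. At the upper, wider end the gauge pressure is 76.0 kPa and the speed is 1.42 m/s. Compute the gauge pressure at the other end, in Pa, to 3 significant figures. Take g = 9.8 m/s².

P₂ ≈ 77700 Pa

By continuity, v₂ = v₁·A₁/A₂ = 1.42·(293/133) = 3.13 m/s.
Applying Bernoulli between the two ends and solving for P₂: P₂ = P₁ + ½ρ(v₁² − v₂²) − ρgΔh.
P₂ = 76000 + ½·1260·(1.42² − 3.13²) − 1260·9.8·(−0.531) = 76000 + (-4900) − (-6560) = 77700 Pa.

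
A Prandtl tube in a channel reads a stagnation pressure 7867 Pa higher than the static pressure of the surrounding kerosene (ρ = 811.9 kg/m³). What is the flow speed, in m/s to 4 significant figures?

v = 4.402 m/s

At the stagnation point the flow is brought to rest, so Bernoulli gives P_stag − P_static = ½ρv².
v = √(2ΔP/ρ) = √(2·7867/811.9) = 4.402 m/s.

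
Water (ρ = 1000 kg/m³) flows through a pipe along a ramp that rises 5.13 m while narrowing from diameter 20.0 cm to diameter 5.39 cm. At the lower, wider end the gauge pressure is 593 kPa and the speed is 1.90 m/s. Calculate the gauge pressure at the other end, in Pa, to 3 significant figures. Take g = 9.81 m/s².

202000 Pa

By continuity, v₂ = v₁·A₁/A₂ = 1.90·(314/22.8) = 26.2 m/s.
Energy conservation along the streamline gives P₂ = P₁ − ½ρ(v₂² − v₁²) − ρg(h₂ − h₁).
P₂ = 593000 + ½·1000·(1.90² − 26.2²) − 1000·9.81·(+5.13) = 593000 + (-340000) − (50300) = 202000 Pa.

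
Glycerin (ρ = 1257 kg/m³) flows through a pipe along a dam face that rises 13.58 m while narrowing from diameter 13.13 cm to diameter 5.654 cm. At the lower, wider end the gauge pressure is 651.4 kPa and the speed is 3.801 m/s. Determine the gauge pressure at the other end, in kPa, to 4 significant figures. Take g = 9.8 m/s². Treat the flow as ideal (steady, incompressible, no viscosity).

P₂ ≈ 229.1 kPa

The volume flow rate is constant, so v₂ = (A₁/A₂)v₁ = (135.4/25.11)·3.801 = 20.50 m/s.
Energy conservation along the streamline gives P₂ = P₁ − ½ρ(v₂² − v₁²) − ρg(h₂ − h₁).
P₂ = 651400 + ½·1257·(3.801² − 20.50²) − 1257·9.8·(+13.58) = 651400 + (-255000) − (167300) = 229100 Pa.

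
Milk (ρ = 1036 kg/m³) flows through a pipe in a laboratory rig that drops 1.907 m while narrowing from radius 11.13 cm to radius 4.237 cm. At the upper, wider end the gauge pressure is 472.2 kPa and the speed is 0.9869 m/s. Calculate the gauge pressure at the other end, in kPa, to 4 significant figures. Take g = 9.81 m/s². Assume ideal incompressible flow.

P₂ ≈ 468.1 kPa

Mass conservation (A₁v₁ = A₂v₂) gives v₂ = 0.9869 × 389.2/56.40 = 6.810 m/s.
Applying Bernoulli between the two ends and solving for P₂: P₂ = P₁ + ½ρ(v₁² − v₂²) − ρgΔh.
P₂ = 472200 + ½·1036·(0.9869² − 6.810²) − 1036·9.81·(−1.907) = 472200 + (-23520) − (-19380) = 468100 Pa.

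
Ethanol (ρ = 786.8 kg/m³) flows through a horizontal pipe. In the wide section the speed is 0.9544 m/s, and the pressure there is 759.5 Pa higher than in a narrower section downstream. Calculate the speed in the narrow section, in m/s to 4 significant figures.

With h₁ = h₂, rearranging Bernoulli gives v₂ = √(v₁² + 2ΔP/ρ).
v₂ = √(0.9544² + 2·759.5/786.8) = √(0.9109 + 1.931) = 1.686 m/s.

v₂ ≈ 1.686 m/s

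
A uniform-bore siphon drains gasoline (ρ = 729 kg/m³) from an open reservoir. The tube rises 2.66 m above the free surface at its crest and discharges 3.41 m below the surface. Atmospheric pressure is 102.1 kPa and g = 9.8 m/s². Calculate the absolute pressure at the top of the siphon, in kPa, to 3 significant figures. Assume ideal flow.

P_top ≈ 58.7 kPa

Bernoulli surface→outlet gives ½v² = g·h_out, so v = √(2·9.8·3.41) = 8.18 m/s.
With constant cross-section the crest speed equals v; applying Bernoulli from the surface up to the crest, P_top = P_atm − ½ρv² − ρg·h_top.
P_top = 102100 − ½·729·8.18² − 729·9.8·2.66 = 58700 Pa.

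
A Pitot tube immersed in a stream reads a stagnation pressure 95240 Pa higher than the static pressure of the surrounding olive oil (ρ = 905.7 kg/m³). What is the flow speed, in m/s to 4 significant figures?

v ≈ 14.50 m/s

The dynamic pressure equals the rise in static pressure at the stagnation point: ΔP = ½ρv².
v = √(2ΔP/ρ) = √(2·95240/905.7) = 14.50 m/s.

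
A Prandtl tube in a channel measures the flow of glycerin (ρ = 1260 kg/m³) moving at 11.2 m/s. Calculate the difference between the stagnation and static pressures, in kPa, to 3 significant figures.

ΔP ≈ 79.0 kPa

At the stagnation point the flow is brought to rest, so Bernoulli gives P_stag − P_static = ½ρv².
ΔP = ½·1260·11.2² = 79000 Pa.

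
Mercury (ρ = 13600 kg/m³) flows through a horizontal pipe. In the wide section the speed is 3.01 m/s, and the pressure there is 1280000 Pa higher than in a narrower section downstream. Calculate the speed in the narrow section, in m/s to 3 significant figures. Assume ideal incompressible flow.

Horizontal Bernoulli: P₁ + ½ρv₁² = P₂ + ½ρv₂², so v₂² = v₁² + 2(P₁ − P₂)/ρ.
v₂ = √(3.01² + 2·1280000/13600) = √(9.06 + 188) = 14.0 m/s.

v₂ = 14.0 m/s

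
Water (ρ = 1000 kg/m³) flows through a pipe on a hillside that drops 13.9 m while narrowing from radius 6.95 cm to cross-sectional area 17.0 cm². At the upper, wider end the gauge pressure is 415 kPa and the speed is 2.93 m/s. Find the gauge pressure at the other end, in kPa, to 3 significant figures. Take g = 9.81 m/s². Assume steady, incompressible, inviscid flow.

By continuity, v₂ = v₁·A₁/A₂ = 2.93·(152/17.0) = 26.2 m/s.
Applying Bernoulli between the two ends and solving for P₂: P₂ = P₁ + ½ρ(v₁² − v₂²) − ρgΔh.
P₂ = 415000 + ½·1000·(2.93² − 26.2²) − 1000·9.81·(−13.9) = 415000 + (-338000) − (-136000) = 214000 Pa.

P₂ = 214 kPa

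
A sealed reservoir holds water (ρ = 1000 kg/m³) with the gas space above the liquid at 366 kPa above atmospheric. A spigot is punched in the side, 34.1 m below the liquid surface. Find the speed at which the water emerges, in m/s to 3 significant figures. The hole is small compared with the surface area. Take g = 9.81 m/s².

Take point 1 at the surface (v₁ ≈ 0) and point 2 at the hole (at atmospheric pressure). Bernoulli: P₁ + ρg h = P_atm + ½ρv₂².
With P₁ − P_atm = 366000 Pa, v₂ = √(2gh + 2ΔP/ρ) = √(2·9.81·34.1 + 2·366000/1000) = 37.4 m/s.

v = 37.4 m/s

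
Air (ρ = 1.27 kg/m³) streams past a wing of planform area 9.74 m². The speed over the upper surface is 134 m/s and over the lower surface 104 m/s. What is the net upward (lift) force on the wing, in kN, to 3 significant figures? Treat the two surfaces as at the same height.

F ≈ 44.2 kN

The faster flow above has the lower pressure; Bernoulli (same height) gives ΔP = ½ρ(v_up² − v_low²).
ΔP = ½·1.27·(134² − 104²) = 4530 Pa.
Lift = ΔP · A = 4530 × 9.74 = 44200 N.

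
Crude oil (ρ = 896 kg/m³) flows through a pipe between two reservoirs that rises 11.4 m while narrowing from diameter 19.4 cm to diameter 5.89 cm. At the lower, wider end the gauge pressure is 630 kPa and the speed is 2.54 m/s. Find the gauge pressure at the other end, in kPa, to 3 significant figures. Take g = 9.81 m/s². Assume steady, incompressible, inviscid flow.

P₂ ≈ 193 kPa

Continuity gives A₁v₁ = A₂v₂, so v₂ = (296 cm²)/(27.2 cm²) × 2.54 m/s = 27.6 m/s.
Applying Bernoulli between the two ends and solving for P₂: P₂ = P₁ + ½ρ(v₁² − v₂²) − ρgΔh.
P₂ = 630000 + ½·896·(2.54² − 27.6²) − 896·9.81·(+11.4) = 630000 + (-337000) − (100000) = 193000 Pa.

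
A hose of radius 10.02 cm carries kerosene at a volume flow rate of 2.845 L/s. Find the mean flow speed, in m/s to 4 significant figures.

Q = 2.845 L/s = 0.002845 m³/s.
v = Q/A = 0.002845 / 0.03154 = 0.09020 m/s.

0.09020 m/s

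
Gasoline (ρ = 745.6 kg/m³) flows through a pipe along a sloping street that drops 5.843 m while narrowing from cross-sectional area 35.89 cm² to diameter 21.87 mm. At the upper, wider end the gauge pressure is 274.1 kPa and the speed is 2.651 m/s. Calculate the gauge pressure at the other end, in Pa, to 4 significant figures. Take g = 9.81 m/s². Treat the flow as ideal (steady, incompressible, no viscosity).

80310 Pa

Mass conservation (A₁v₁ = A₂v₂) gives v₂ = 2.651 × 35.89/3.757 = 25.33 m/s.
Applying Bernoulli between the two ends and solving for P₂: P₂ = P₁ + ½ρ(v₁² − v₂²) − ρgΔh.
P₂ = 274100 + ½·745.6·(2.651² − 25.33²) − 745.6·9.81·(−5.843) = 274100 + (-236500) − (-42740) = 80310 Pa.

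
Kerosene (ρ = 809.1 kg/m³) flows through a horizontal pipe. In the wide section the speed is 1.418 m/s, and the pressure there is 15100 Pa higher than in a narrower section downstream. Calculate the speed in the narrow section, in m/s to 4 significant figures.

v₂ ≈ 6.272 m/s

With h₁ = h₂, rearranging Bernoulli gives v₂ = √(v₁² + 2ΔP/ρ).
v₂ = √(1.418² + 2·15100/809.1) = √(2.011 + 37.33) = 6.272 m/s.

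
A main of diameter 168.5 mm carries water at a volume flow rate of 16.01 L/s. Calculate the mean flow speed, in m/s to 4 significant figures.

Q = 16.01 L/s = 0.01601 m³/s.
v = Q/A = 0.01601 / 0.02230 = 0.7180 m/s.

0.7180 m/s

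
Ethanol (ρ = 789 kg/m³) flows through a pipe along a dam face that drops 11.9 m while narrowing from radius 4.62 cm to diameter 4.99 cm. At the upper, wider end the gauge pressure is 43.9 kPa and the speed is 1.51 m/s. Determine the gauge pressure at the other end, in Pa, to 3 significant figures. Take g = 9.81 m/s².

P₂ = 126000 Pa

The volume flow rate is constant, so v₂ = (A₁/A₂)v₁ = (67.1/19.6)·1.51 = 5.18 m/s.
Bernoulli: P₁ + ½ρv₁² + ρg h₁ = P₂ + ½ρv₂² + ρg h₂, so P₂ = P₁ + ½ρ(v₁² − v₂²) − ρg(h₂ − h₁).
P₂ = 43900 + ½·789·(1.51² − 5.18²) − 789·9.81·(−11.9) = 43900 + (-9680) − (-92100) = 126000 Pa.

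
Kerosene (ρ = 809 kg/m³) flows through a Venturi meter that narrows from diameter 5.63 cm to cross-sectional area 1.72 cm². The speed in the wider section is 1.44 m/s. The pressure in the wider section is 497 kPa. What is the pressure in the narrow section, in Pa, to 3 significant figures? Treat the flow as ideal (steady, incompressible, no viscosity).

Continuity gives A₁v₁ = A₂v₂, so v₂ = (24.9 cm²)/(1.72 cm²) × 1.44 m/s = 20.8 m/s.
Along the horizontal streamline, P + ½ρv² is constant.
P₂ = P₁ − ½ρ(v₂² − v₁²) = 497000 − ½·809·(20.8² − 1.44²) = 497000 − 175000 = 322000 Pa.

P₂ ≈ 322000 Pa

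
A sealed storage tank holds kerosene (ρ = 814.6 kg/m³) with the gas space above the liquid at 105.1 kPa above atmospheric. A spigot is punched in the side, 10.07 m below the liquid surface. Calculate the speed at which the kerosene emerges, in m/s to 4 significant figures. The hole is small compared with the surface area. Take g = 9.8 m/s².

v ≈ 21.34 m/s

Take point 1 at the surface (v₁ ≈ 0) and point 2 at the hole (at atmospheric pressure). Bernoulli: P₁ + ρg h = P_atm + ½ρv₂².
With P₁ − P_atm = 105100 Pa, v₂ = √(2gh + 2ΔP/ρ) = √(2·9.8·10.07 + 2·105100/814.6) = 21.34 m/s.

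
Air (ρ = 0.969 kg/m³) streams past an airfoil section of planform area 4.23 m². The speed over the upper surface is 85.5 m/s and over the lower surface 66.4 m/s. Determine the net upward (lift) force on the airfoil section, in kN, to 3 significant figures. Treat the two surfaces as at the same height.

From P + ½ρv² = const at equal height, P_low − P_up = ½ρ(v_up² − v_low²).
ΔP = ½·0.969·(85.5² − 66.4²) = 1410 Pa.
Lift = ΔP · A = 1410 × 4.23 = 5950 N.

F ≈ 5.95 kN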